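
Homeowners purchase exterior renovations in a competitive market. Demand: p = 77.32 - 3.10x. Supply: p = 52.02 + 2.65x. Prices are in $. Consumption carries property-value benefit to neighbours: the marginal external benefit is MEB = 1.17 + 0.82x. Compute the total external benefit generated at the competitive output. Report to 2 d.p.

$13.09

Market equilibrium (private): 52.02 + 2.65x = 77.32 - 3.10x → x_m = 4.4000.
Total external benefit = ∫₀^{x_m} (1.17 + 0.82x) dx = 1.17×4.4000 + ½×0.82×4.4000² = 13.0856.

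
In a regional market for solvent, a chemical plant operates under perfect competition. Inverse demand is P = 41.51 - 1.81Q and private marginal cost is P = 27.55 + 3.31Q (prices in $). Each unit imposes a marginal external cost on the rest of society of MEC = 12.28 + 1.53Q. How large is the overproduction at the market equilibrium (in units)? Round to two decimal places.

Market equilibrium (private): 27.55 + 3.31Q = 41.51 - 1.81Q → Q_m = 2.7266.
Social marginal cost = private MC + MEC = 39.83 + 4.84Q.
Set SMC = demand: 39.83 + 4.84Q = 41.51 - 1.81Q → Q* = 0.2526.
Gap = |2.7266 − 0.2526| = 2.4740.

2.47 units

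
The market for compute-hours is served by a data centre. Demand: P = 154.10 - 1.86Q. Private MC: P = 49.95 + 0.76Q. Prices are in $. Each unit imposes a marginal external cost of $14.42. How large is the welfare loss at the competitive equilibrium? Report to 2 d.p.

DWL = $39.68

Market equilibrium (private): 49.95 + 0.76Q = 154.10 - 1.86Q → Q_m = 39.7519.
Social marginal cost = private MC + MEC = 64.37 + 0.76Q.
Set SMC = demand: 64.37 + 0.76Q = 154.10 - 1.86Q → Q* = 34.2481.
The loss is the area between SMC and demand from Q* to Q_m; with linear curves that's a triangle of height MEC(Q_m).
DWL = ½ × 5.5038 × 14.4200 = 39.6824.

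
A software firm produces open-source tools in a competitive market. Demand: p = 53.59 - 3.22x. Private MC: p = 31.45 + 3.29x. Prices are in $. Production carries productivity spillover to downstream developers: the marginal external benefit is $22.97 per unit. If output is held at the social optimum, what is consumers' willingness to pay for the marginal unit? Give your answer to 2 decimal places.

P = $31.28

Social marginal cost = private MC − MEB = 8.48 + 3.29x.
Set SMC = demand: 8.48 + 3.29x = 53.59 - 3.22x → x* = 6.9293.
Consumer price on the demand curve at x*: 53.59 − 3.22×6.9293 = 31.2777.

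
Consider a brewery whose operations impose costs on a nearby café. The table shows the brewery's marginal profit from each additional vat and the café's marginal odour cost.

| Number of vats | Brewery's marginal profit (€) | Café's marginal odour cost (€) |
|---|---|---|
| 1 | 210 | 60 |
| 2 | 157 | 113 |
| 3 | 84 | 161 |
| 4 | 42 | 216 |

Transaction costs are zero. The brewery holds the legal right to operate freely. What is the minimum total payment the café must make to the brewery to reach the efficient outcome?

€126

Left alone the brewery would choose level 4 (marginal profit stays positive).
Efficient level: k* = 2 (marginal profit ≥ marginal odour cost through 2).
The café must at least cover the brewery's forgone profit from cutting 4→2: 84 + 42 = 126.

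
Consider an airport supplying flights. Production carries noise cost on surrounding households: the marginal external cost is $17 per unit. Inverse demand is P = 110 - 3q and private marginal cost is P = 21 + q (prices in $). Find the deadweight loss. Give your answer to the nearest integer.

Market equilibrium (private): 21 + q = 110 - 3q → q_m = 22.2500.
Social marginal cost = private MC + MEC = 38 + q.
Set SMC = demand: 38 + q = 110 - 3q → q* = 18.0000.
The welfare-loss triangle has base |q_m − q*| and height MEC(q_m) (the vertical gap between SMC and demand is zero at q* and MEC at q_m).
DWL = ½ × 4.2500 × 17.0000 = 36.1250.

DWL = $36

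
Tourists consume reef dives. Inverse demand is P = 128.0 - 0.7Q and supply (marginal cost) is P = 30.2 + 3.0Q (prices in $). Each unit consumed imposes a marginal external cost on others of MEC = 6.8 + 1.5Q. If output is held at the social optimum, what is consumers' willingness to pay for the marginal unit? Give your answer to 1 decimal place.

Social marginal benefit = demand − MEC = 121.2 - 2.2Q.
Set SMB = MC: 121.2 - 2.2Q = 30.2 + 3.0Q → Q* = 17.5000.
Consumer price on the demand curve at Q*: 128.0 − 0.7×17.5000 = 115.7500.

P = $115.8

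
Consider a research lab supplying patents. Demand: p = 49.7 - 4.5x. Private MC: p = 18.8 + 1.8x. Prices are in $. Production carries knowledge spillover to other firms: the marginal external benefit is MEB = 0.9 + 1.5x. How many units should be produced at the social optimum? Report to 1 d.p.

Social marginal cost = private MC − MEB = 17.9 + 0.3x.
Set SMC = demand: 17.9 + 0.3x = 49.7 - 4.5x → x* = 6.6250.

x* = 6.6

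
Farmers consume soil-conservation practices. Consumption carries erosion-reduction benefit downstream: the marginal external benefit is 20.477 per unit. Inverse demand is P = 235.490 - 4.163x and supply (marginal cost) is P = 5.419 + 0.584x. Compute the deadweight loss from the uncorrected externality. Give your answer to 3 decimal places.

Market equilibrium (private): 5.419 + 0.584x = 235.490 - 4.163x → x_m = 48.4666.
Social marginal benefit = demand + MEB = 255.967 - 4.163x.
Set SMB = MC: 255.967 - 4.163x = 5.419 + 0.584x → x* = 52.7803.
The welfare-loss triangle has base |x_m − x*| and height MEB(x_m) (the vertical gap between SMB and MC is zero at x* and MEB at x_m).
DWL = ½ × 4.3137 × 20.4770 = 44.1658.

DWL = 44.166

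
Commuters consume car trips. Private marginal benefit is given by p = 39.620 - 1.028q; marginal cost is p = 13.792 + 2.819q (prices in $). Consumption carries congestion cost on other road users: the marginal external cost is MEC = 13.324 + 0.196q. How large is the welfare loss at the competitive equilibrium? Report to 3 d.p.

DWL = $26.506

Market equilibrium (private): 13.792 + 2.819q = 39.620 - 1.028q → q_m = 6.7138.
Social marginal benefit = demand − MEC = 26.296 - 1.224q.
Set SMB = MC: 26.296 - 1.224q = 13.792 + 2.819q → q* = 3.0928.
Between q* and q_m the wedge MC − SMB runs linearly from 0 to MEC(q_m), so the loss is a triangle.
DWL = ½ × 3.6210 × 14.6399 = 26.5055.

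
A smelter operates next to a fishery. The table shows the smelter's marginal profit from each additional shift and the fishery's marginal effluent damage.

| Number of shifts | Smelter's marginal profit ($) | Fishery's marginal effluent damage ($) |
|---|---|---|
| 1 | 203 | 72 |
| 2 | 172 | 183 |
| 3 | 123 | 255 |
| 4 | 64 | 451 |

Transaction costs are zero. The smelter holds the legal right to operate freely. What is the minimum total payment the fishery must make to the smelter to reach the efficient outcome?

$359

Left alone the smelter would choose level 4 (marginal profit stays positive).
Efficient level: k* = 1 (marginal profit ≥ marginal effluent damage through 1).
The fishery must at least cover the smelter's forgone profit from cutting 4→1: 172 + 123 + 64 = 359.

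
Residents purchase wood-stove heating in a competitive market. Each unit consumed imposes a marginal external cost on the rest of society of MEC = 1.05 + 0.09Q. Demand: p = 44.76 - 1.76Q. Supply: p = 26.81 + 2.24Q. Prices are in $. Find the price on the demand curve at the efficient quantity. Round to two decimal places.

Social marginal benefit = demand − MEC = 43.71 - 1.85Q.
Set SMB = MC: 43.71 - 1.85Q = 26.81 + 2.24Q → Q* = 4.1320.
Consumer price on the demand curve at Q*: 44.76 − 1.76×4.1320 = 37.4877.

P = $37.49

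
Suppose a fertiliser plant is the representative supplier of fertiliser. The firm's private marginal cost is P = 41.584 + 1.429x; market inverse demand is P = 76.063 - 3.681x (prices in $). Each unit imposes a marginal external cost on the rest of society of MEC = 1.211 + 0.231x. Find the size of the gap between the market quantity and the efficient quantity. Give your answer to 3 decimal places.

0.519 units

Market equilibrium (private): 41.584 + 1.429x = 76.063 - 3.681x → x_m = 6.7474.
Social marginal cost = private MC + MEC = 42.795 + 1.660x.
Set SMC = demand: 42.795 + 1.660x = 76.063 - 3.681x → x* = 6.2288.
Gap = |6.7474 − 6.2288| = 0.5186.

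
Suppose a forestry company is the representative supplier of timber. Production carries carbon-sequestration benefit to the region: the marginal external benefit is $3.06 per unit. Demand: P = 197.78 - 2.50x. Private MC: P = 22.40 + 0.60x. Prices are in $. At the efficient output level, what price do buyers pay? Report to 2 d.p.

Social marginal cost = private MC − MEB = 19.34 + 0.60x.
Set SMC = demand: 19.34 + 0.60x = 197.78 - 2.50x → x* = 57.5613.
Consumer price on the demand curve at x*: 197.78 − 2.50×57.5613 = 53.8768.

P = $53.88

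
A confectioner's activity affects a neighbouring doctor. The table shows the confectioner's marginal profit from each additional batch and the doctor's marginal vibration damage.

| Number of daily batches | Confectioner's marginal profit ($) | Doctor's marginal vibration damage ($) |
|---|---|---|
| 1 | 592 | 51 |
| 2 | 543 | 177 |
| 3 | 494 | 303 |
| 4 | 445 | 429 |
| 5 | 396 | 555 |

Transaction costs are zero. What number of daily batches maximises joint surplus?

Bargaining reaches the level where marginal profit last exceeds marginal vibration damage.
That holds through level 4 (445 ≥ 429) but not at 5 (396 < 555).

4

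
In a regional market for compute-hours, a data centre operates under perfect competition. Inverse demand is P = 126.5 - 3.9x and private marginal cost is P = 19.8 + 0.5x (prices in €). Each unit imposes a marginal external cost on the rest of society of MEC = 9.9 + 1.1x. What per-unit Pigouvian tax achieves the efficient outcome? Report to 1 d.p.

tax = €29.3 per unit

Social marginal cost = private MC + MEC = 29.7 + 1.6x.
Set SMC = demand: 29.7 + 1.6x = 126.5 - 3.9x → x* = 17.6000.
The Pigouvian tax equals MEC at x*: 9.9 + 1.1×17.6000 = 29.2600.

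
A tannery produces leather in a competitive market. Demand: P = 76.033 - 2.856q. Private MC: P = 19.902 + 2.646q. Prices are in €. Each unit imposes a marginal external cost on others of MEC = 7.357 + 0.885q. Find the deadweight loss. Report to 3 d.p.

DWL = €21.019

Market equilibrium (private): 19.902 + 2.646q = 76.033 - 2.856q → q_m = 10.2019.
Social marginal cost = private MC + MEC = 27.259 + 3.531q.
Set SMC = demand: 27.259 + 3.531q = 76.033 - 2.856q → q* = 7.6364.
Between q* and q_m the wedge SMC − demand runs linearly from 0 to MEC(q_m), so the loss is a triangle.
DWL = ½ × 2.5655 × 16.3857 = 21.0188.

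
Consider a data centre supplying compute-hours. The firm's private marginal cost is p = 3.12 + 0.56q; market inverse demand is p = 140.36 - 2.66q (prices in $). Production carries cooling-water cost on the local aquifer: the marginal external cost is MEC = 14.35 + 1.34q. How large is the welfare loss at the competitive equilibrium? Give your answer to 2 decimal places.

Market equilibrium (private): 3.12 + 0.56q = 140.36 - 2.66q → q_m = 42.6211.
Social marginal cost = private MC + MEC = 17.47 + 1.90q.
Set SMC = demand: 17.47 + 1.90q = 140.36 - 2.66q → q* = 26.9496.
Between q* and q_m the wedge SMC − demand runs linearly from 0 to MEC(q_m), so the loss is a triangle.
DWL = ½ × 15.6715 × 71.4623 = 559.9607.

DWL = $559.96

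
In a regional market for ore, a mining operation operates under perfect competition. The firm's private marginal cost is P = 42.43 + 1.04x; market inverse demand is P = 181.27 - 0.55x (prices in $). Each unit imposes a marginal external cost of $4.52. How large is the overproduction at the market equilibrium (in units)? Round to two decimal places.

Market equilibrium (private): 42.43 + 1.04x = 181.27 - 0.55x → x_m = 87.3208.
Social marginal cost = private MC + MEC = 46.95 + 1.04x.
Set SMC = demand: 46.95 + 1.04x = 181.27 - 0.55x → x* = 84.4780.
Gap = |87.3208 − 84.4780| = 2.8428.

2.84 units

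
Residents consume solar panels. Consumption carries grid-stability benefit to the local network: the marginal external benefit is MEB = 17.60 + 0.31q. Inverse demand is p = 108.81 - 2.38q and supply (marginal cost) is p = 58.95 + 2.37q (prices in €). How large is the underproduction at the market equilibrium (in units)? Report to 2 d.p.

4.70 units

Market equilibrium (private): 58.95 + 2.37q = 108.81 - 2.38q → q_m = 10.4968.
Social marginal benefit = demand + MEB = 126.41 - 2.07q.
Set SMB = MC: 126.41 - 2.07q = 58.95 + 2.37q → q* = 15.1937.
Gap = |10.4968 − 15.1937| = 4.6969.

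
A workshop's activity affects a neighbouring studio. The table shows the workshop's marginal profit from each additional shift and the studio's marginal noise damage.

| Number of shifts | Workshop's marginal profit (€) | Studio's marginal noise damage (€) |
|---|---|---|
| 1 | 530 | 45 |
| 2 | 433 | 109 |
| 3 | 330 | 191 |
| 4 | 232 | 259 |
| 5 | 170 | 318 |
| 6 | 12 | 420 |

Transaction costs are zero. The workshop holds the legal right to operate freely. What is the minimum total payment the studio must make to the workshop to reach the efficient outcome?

Left alone the workshop would choose level 6 (marginal profit stays positive).
Efficient level: k* = 3 (marginal profit ≥ marginal noise damage through 3).
The studio must at least cover the workshop's forgone profit from cutting 6→3: 232 + 170 + 12 = 414.

€414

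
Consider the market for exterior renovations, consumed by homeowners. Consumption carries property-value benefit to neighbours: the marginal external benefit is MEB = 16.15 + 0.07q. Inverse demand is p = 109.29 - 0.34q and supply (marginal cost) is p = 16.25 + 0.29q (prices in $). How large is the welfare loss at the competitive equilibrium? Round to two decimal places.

Market equilibrium (private): 16.25 + 0.29q = 109.29 - 0.34q → q_m = 147.6825.
Social marginal benefit = demand + MEB = 125.44 - 0.27q.
Set SMB = MC: 125.44 - 0.27q = 16.25 + 0.29q → q* = 194.9821.
The welfare-loss triangle has base |q_m − q*| and height MEB(q_m) (the vertical gap between SMB and MC is zero at q* and MEB at q_m).
DWL = ½ × 47.2996 × 26.4878 = 626.4312.

DWL = $626.43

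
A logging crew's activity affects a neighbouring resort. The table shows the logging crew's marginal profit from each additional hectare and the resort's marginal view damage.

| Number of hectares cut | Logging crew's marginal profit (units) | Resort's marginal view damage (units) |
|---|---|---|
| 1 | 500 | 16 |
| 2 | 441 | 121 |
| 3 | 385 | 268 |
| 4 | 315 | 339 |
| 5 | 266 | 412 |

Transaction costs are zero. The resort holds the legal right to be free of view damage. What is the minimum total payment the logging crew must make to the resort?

405

Efficient level: marginal profit ≥ marginal view damage through level 3, so k* = 3.
With the resort holding the right, the logging crew must at least compensate total damage at k*: 16 + 121 + 268 = 405.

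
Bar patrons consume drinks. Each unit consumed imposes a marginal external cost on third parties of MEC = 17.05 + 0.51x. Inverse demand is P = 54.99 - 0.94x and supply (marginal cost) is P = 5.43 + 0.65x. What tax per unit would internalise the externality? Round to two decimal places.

tax = 24.95 per unit

Social marginal benefit = demand − MEC = 37.94 - 1.45x.
Set SMB = MC: 37.94 - 1.45x = 5.43 + 0.65x → x* = 15.4810.
The Pigouvian tax equals MEC at x*: 17.05 + 0.51×15.4810 = 24.9453.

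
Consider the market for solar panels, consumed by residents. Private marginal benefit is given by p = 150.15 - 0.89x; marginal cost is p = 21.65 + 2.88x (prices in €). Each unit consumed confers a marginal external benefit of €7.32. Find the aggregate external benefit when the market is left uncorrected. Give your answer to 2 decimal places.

€249.50

Market equilibrium (private): 21.65 + 2.88x = 150.15 - 0.89x → x_m = 34.0849.
Total external benefit = MEB × x_m = 7.32 × 34.0849 = 249.5015.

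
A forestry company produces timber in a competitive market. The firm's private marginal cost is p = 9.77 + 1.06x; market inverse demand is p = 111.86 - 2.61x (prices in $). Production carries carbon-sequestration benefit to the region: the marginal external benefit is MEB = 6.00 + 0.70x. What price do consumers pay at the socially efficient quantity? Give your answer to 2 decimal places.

Social marginal cost = private MC − MEB = 3.77 + 0.36x.
Set SMC = demand: 3.77 + 0.36x = 111.86 - 2.61x → x* = 36.3939.
Consumer price on the demand curve at x*: 111.86 − 2.61×36.3939 = 16.8719.

P = $16.87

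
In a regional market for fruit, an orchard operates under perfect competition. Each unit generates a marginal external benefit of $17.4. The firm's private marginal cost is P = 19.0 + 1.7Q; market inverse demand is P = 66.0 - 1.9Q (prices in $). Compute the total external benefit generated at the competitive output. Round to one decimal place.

$227.2

Market equilibrium (private): 19.0 + 1.7Q = 66.0 - 1.9Q → Q_m = 13.0556.
Total external benefit = MEB × Q_m = 17.4 × 13.0556 = 227.1674.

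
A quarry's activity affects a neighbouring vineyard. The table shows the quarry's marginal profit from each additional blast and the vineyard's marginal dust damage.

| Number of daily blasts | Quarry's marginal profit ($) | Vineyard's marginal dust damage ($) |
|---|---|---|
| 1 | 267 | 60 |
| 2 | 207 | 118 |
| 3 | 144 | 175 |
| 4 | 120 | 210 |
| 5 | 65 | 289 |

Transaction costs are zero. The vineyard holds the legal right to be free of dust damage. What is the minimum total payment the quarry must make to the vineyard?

$178

Efficient level: marginal profit ≥ marginal dust damage through level 2, so k* = 2.
With the vineyard holding the right, the quarry must at least compensate total damage at k*: 60 + 118 = 178.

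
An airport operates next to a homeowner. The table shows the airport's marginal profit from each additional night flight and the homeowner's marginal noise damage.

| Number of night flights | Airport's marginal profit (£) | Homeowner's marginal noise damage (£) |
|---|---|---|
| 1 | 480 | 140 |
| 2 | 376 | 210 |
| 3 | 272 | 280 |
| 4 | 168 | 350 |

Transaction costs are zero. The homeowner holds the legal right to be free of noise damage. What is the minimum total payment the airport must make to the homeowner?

Efficient level: marginal profit ≥ marginal noise damage through level 2, so k* = 2.
With the homeowner holding the right, the airport must at least compensate total damage at k*: 140 + 210 = 350.

£350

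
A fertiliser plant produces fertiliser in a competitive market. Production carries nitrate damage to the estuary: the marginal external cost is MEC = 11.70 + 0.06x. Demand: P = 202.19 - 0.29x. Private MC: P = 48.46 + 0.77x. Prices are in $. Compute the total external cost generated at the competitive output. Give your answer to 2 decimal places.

Market equilibrium (private): 48.46 + 0.77x = 202.19 - 0.29x → x_m = 145.0283.
Total external cost = ∫₀^{x_m} (11.70 + 0.06x) dx = 11.70×145.0283 + ½×0.06×145.0283² = 2327.8273.

$2327.83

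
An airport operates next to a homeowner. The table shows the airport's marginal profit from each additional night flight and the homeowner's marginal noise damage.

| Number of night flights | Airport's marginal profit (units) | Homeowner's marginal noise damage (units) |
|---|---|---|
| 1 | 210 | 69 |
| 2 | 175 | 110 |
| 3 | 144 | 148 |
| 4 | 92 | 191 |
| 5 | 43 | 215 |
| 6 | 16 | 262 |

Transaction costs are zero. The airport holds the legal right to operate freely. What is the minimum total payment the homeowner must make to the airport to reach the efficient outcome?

295

Left alone the airport would choose level 6 (marginal profit stays positive).
Efficient level: k* = 2 (marginal profit ≥ marginal noise damage through 2).
The homeowner must at least cover the airport's forgone profit from cutting 6→2: 144 + 92 + 43 + 16 = 295.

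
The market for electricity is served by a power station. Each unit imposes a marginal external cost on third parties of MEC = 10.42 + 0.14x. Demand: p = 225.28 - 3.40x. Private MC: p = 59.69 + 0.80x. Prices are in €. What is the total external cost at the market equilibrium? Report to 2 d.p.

€519.63

Market equilibrium (private): 59.69 + 0.80x = 225.28 - 3.40x → x_m = 39.4262.
Total external cost = ∫₀^{x_m} (10.42 + 0.14x) dx = 10.42×39.4262 + ½×0.14×39.4262² = 519.6308.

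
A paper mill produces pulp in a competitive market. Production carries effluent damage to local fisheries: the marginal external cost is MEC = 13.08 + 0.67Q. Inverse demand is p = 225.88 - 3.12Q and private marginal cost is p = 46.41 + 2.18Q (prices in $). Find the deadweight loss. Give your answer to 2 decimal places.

Market equilibrium (private): 46.41 + 2.18Q = 225.88 - 3.12Q → Q_m = 33.8623.
Social marginal cost = private MC + MEC = 59.49 + 2.85Q.
Set SMC = demand: 59.49 + 2.85Q = 225.88 - 3.12Q → Q* = 27.8710.
Between Q* and Q_m the wedge SMC − demand runs linearly from 0 to MEC(Q_m), so the loss is a triangle.
DWL = ½ × 5.9913 × 35.7677 = 107.1475.

DWL = $107.15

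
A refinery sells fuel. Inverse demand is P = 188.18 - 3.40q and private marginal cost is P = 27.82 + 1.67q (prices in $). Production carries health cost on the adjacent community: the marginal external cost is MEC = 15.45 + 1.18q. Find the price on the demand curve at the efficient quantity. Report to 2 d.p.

Social marginal cost = private MC + MEC = 43.27 + 2.85q.
Set SMC = demand: 43.27 + 2.85q = 188.18 - 3.40q → q* = 23.1856.
Consumer price on the demand curve at q*: 188.18 − 3.40×23.1856 = 109.3490.

P = $109.35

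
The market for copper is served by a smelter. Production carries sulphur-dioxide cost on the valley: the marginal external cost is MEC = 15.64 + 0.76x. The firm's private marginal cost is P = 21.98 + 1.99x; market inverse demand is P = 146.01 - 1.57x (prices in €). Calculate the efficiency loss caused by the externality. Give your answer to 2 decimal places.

Market equilibrium (private): 21.98 + 1.99x = 146.01 - 1.57x → x_m = 34.8399.
Social marginal cost = private MC + MEC = 37.62 + 2.75x.
Set SMC = demand: 37.62 + 2.75x = 146.01 - 1.57x → x* = 25.0903.
The loss is the area between SMC and demand from x* to x_m; with linear curves that's a triangle of height MEC(x_m).
DWL = ½ × 9.7496 × 42.1183 = 205.3183.

DWL = €205.32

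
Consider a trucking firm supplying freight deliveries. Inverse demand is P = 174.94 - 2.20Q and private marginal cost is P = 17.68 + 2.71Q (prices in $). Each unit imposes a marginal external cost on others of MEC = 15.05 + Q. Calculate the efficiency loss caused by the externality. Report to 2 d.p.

DWL = $187.51

Market equilibrium (private): 17.68 + 2.71Q = 174.94 - 2.20Q → Q_m = 32.0285.
Social marginal cost = private MC + MEC = 32.73 + 3.71Q.
Set SMC = demand: 32.73 + 3.71Q = 174.94 - 2.20Q → Q* = 24.0626.
Between Q* and Q_m the wedge SMC − demand runs linearly from 0 to MEC(Q_m), so the loss is a triangle.
DWL = ½ × 7.9659 × 47.0785 = 187.5113.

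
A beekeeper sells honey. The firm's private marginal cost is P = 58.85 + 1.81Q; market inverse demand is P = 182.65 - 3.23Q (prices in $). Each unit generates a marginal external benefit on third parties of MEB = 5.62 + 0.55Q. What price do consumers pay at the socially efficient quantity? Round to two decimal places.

Social marginal cost = private MC − MEB = 53.23 + 1.26Q.
Set SMC = demand: 53.23 + 1.26Q = 182.65 - 3.23Q → Q* = 28.8241.
Consumer price on the demand curve at Q*: 182.65 − 3.23×28.8241 = 89.5482.

P = $89.55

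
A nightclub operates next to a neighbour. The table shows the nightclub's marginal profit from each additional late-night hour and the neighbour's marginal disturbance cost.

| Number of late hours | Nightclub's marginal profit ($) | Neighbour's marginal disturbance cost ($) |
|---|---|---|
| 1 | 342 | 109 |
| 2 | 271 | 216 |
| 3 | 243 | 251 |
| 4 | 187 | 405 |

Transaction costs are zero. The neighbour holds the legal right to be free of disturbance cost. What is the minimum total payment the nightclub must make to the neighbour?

$325

Efficient level: marginal profit ≥ marginal disturbance cost through level 2, so k* = 2.
With the neighbour holding the right, the nightclub must at least compensate total damage at k*: 109 + 216 = 325.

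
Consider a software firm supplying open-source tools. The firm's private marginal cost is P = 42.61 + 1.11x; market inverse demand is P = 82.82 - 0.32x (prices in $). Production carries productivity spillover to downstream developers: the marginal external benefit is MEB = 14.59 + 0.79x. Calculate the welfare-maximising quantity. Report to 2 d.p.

Social marginal cost = private MC − MEB = 28.02 + 0.32x.
Set SMC = demand: 28.02 + 0.32x = 82.82 - 0.32x → x* = 85.6250.

x* = 85.63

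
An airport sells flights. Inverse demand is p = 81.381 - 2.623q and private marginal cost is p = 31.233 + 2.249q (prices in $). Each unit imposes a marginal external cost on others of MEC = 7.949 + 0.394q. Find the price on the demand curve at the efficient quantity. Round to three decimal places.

Social marginal cost = private MC + MEC = 39.182 + 2.643q.
Set SMC = demand: 39.182 + 2.643q = 81.381 - 2.623q → q* = 8.0135.
Consumer price on the demand curve at q*: 81.381 − 2.623×8.0135 = 60.3616.

P = $60.362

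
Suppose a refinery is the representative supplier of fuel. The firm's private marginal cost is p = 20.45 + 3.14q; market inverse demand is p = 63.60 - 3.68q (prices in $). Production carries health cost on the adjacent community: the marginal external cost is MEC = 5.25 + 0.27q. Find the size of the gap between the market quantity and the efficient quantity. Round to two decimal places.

Market equilibrium (private): 20.45 + 3.14q = 63.60 - 3.68q → q_m = 6.3270.
Social marginal cost = private MC + MEC = 25.70 + 3.41q.
Set SMC = demand: 25.70 + 3.41q = 63.60 - 3.68q → q* = 5.3456.
Gap = |6.3270 − 5.3456| = 0.9814.

0.98 units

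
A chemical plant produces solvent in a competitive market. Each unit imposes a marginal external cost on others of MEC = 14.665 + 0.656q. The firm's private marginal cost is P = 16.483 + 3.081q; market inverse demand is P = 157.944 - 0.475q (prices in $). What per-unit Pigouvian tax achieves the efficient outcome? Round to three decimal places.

tax = $34.413 per unit

Social marginal cost = private MC + MEC = 31.148 + 3.737q.
Set SMC = demand: 31.148 + 3.737q = 157.944 - 0.475q → q* = 30.1035.
The Pigouvian tax equals MEC at q*: 14.665 + 0.656×30.1035 = 34.4129.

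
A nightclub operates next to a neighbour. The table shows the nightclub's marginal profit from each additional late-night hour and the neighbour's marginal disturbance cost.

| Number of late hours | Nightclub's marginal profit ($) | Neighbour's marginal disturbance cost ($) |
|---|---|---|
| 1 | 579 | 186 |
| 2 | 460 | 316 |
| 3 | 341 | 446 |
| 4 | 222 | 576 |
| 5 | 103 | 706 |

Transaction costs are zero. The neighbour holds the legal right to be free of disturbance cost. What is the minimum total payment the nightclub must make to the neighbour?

$502

Efficient level: marginal profit ≥ marginal disturbance cost through level 2, so k* = 2.
With the neighbour holding the right, the nightclub must at least compensate total damage at k*: 186 + 316 = 502.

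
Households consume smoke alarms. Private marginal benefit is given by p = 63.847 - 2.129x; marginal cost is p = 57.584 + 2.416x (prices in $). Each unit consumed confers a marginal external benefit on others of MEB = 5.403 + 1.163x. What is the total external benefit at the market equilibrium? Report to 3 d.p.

$8.550

Market equilibrium (private): 57.584 + 2.416x = 63.847 - 2.129x → x_m = 1.3780.
Total external benefit = ∫₀^{x_m} (5.403 + 1.163x) dx = 5.403×1.3780 + ½×1.163×1.3780² = 8.5495.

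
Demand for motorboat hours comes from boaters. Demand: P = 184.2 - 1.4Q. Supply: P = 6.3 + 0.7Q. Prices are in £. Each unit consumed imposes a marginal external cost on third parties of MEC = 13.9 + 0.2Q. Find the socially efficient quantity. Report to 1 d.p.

Q* = 71.3

Social marginal benefit = demand − MEC = 170.3 - 1.6Q.
Set SMB = MC: 170.3 - 1.6Q = 6.3 + 0.7Q → Q* = 71.3043.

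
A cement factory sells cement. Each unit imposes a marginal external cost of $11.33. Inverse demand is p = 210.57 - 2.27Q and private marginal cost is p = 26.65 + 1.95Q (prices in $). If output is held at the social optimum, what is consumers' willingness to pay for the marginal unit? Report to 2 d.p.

P = $117.73

Social marginal cost = private MC + MEC = 37.98 + 1.95Q.
Set SMC = demand: 37.98 + 1.95Q = 210.57 - 2.27Q → Q* = 40.8981.
Consumer price on the demand curve at Q*: 210.57 − 2.27×40.8981 = 117.7313.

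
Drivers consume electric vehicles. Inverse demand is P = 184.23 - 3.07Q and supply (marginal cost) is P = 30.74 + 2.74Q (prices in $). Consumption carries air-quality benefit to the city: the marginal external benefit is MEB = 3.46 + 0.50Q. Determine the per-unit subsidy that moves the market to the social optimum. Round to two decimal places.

Social marginal benefit = demand + MEB = 187.69 - 2.57Q.
Set SMB = MC: 187.69 - 2.57Q = 30.74 + 2.74Q → Q* = 29.5574.
The Pigouvian subsidy equals MEB at Q*: 3.46 + 0.50×29.5574 = 18.2387.

subsidy = $18.24 per unit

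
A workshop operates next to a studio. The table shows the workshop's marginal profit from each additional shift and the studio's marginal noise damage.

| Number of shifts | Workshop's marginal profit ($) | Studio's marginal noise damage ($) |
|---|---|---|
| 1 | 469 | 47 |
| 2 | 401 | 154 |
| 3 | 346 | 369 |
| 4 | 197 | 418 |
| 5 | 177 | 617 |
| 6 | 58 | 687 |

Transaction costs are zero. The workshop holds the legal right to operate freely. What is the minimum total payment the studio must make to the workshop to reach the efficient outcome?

$778

Left alone the workshop would choose level 6 (marginal profit stays positive).
Efficient level: k* = 2 (marginal profit ≥ marginal noise damage through 2).
The studio must at least cover the workshop's forgone profit from cutting 6→2: 346 + 197 + 177 + 58 = 778.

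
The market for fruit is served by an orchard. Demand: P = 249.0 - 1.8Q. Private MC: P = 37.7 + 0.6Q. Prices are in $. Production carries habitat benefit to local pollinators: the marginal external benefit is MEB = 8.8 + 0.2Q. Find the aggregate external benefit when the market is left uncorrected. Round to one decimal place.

Market equilibrium (private): 37.7 + 0.6Q = 249.0 - 1.8Q → Q_m = 88.0417.
Total external benefit = ∫₀^{Q_m} (8.8 + 0.2Q) dQ = 8.8×88.0417 + ½×0.2×88.0417² = 1549.9011.

$1549.9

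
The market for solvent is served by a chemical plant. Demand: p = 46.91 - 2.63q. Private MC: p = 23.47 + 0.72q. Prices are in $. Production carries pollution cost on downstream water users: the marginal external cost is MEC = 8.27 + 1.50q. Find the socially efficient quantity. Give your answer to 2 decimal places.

q* = 3.13

Social marginal cost = private MC + MEC = 31.74 + 2.22q.
Set SMC = demand: 31.74 + 2.22q = 46.91 - 2.63q → q* = 3.1278.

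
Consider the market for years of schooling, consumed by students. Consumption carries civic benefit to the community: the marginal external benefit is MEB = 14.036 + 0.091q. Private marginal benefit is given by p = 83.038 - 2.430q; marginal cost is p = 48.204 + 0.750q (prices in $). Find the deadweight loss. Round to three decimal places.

Market equilibrium (private): 48.204 + 0.750q = 83.038 - 2.430q → q_m = 10.9541.
Social marginal benefit = demand + MEB = 97.074 - 2.339q.
Set SMB = MC: 97.074 - 2.339q = 48.204 + 0.750q → q* = 15.8207.
The welfare-loss triangle has base |q_m − q*| and height MEB(q_m) (the vertical gap between SMB and MC is zero at q* and MEB at q_m).
DWL = ½ × 4.8666 × 15.0328 = 36.5793.

DWL = $36.579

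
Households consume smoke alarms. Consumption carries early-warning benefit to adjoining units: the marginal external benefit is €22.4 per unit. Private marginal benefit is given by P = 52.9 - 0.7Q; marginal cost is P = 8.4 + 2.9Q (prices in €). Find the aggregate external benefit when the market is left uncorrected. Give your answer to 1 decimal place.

Market equilibrium (private): 8.4 + 2.9Q = 52.9 - 0.7Q → Q_m = 12.3611.
Total external benefit = MEB × Q_m = 22.4 × 12.3611 = 276.8886.

€276.9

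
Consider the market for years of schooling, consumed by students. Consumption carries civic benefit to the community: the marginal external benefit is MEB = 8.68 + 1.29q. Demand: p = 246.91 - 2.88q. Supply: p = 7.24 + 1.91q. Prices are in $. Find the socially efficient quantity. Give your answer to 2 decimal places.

Social marginal benefit = demand + MEB = 255.59 - 1.59q.
Set SMB = MC: 255.59 - 1.59q = 7.24 + 1.91q → q* = 70.9571.

q* = 70.96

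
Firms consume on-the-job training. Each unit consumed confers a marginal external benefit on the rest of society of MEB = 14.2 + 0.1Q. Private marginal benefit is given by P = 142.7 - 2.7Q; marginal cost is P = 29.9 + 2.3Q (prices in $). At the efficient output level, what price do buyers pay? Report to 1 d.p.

P = $72.7

Social marginal benefit = demand + MEB = 156.9 - 2.6Q.
Set SMB = MC: 156.9 - 2.6Q = 29.9 + 2.3Q → Q* = 25.9184.
Consumer price on the demand curve at Q*: 142.7 − 2.7×25.9184 = 72.7203.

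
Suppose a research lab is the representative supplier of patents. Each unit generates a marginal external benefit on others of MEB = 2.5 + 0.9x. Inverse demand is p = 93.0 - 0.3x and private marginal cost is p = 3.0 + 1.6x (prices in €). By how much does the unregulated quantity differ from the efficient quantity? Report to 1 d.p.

45.1 units

Market equilibrium (private): 3.0 + 1.6x = 93.0 - 0.3x → x_m = 47.3684.
Social marginal cost = private MC − MEB = 0.5 + 0.7x.
Set SMC = demand: 0.5 + 0.7x = 93.0 - 0.3x → x* = 92.5000.
Gap = |47.3684 − 92.5000| = 45.1316.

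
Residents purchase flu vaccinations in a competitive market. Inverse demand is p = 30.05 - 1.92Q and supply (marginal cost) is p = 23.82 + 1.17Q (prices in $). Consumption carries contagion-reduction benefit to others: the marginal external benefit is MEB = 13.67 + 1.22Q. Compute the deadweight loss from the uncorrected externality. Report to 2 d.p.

Market equilibrium (private): 23.82 + 1.17Q = 30.05 - 1.92Q → Q_m = 2.0162.
Social marginal benefit = demand + MEB = 43.72 - 0.70Q.
Set SMB = MC: 43.72 - 0.70Q = 23.82 + 1.17Q → Q* = 10.6417.
Height of the DWL triangle at Q_m is SMB(Q_m) − MC(Q_m) = MEB(Q_m) = 16.1297.
DWL = ½ × 8.6255 × 16.1297 = 69.5634.

DWL = $69.56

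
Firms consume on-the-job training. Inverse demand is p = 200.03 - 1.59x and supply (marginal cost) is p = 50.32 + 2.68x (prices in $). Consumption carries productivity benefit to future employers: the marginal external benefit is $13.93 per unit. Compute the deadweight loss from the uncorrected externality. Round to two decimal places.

Market equilibrium (private): 50.32 + 2.68x = 200.03 - 1.59x → x_m = 35.0609.
Social marginal benefit = demand + MEB = 213.96 - 1.59x.
Set SMB = MC: 213.96 - 1.59x = 50.32 + 2.68x → x* = 38.3232.
Height of the DWL triangle at x_m is SMB(x_m) − MC(x_m) = MEB(x_m) = 13.9300.
DWL = ½ × 3.2623 × 13.9300 = 22.7219.

DWL = $22.72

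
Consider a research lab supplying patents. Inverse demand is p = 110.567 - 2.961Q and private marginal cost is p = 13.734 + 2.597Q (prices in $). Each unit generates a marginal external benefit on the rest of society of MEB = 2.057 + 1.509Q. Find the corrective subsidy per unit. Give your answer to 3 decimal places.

subsidy = $38.912 per unit

Social marginal cost = private MC − MEB = 11.677 + 1.088Q.
Set SMC = demand: 11.677 + 1.088Q = 110.567 - 2.961Q → Q* = 24.4233.
The Pigouvian subsidy equals MEB at Q*: 2.057 + 1.509×24.4233 = 38.9118.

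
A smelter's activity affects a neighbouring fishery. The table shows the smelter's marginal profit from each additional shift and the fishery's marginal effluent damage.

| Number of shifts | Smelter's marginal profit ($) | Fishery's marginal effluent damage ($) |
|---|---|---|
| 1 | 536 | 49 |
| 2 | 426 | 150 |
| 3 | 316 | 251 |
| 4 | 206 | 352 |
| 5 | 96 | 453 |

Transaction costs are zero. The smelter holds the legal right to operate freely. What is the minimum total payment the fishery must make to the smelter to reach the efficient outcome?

$302

Left alone the smelter would choose level 5 (marginal profit stays positive).
Efficient level: k* = 3 (marginal profit ≥ marginal effluent damage through 3).
The fishery must at least cover the smelter's forgone profit from cutting 5→3: 206 + 96 = 302.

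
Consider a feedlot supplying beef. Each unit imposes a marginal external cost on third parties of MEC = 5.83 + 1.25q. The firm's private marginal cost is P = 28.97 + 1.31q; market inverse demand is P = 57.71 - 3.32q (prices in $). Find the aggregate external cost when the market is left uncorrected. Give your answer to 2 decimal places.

Market equilibrium (private): 28.97 + 1.31q = 57.71 - 3.32q → q_m = 6.2073.
Total external cost = ∫₀^{q_m} (5.83 + 1.25q) dq = 5.83×6.2073 + ½×1.25×6.2073² = 60.2702.

$60.27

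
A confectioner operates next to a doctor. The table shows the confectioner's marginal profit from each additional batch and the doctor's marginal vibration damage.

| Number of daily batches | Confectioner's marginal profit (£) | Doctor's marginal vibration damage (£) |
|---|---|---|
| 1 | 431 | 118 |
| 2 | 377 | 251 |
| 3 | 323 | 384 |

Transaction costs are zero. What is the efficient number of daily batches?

Bargaining reaches the level where marginal profit last exceeds marginal vibration damage.
That holds through level 2 (377 ≥ 251) but not at 3 (323 < 384).

2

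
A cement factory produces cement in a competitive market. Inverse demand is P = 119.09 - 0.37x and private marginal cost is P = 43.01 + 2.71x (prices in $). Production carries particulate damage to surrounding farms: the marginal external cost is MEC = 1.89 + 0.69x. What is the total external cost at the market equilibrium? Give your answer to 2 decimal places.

Market equilibrium (private): 43.01 + 2.71x = 119.09 - 0.37x → x_m = 24.7013.
Total external cost = ∫₀^{x_m} (1.89 + 0.69x) dx = 1.89×24.7013 + ½×0.69×24.7013² = 257.1887.

$257.19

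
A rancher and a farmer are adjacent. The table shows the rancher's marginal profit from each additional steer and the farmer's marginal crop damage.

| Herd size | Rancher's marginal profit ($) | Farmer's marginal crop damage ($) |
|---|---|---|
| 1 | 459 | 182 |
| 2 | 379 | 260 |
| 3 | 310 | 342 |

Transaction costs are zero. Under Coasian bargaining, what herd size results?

Bargaining reaches the level where marginal profit last exceeds marginal crop damage.
That holds through level 2 (379 ≥ 260) but not at 3 (310 < 342).

2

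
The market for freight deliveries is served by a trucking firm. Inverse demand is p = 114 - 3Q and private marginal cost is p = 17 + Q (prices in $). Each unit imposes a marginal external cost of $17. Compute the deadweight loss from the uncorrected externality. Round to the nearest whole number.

DWL = $36

Market equilibrium (private): 17 + Q = 114 - 3Q → Q_m = 24.2500.
Social marginal cost = private MC + MEC = 34 + Q.
Set SMC = demand: 34 + Q = 114 - 3Q → Q* = 20.0000.
The loss is the area between SMC and demand from Q* to Q_m; with linear curves that's a triangle of height MEC(Q_m).
DWL = ½ × 4.2500 × 17.0000 = 36.1250.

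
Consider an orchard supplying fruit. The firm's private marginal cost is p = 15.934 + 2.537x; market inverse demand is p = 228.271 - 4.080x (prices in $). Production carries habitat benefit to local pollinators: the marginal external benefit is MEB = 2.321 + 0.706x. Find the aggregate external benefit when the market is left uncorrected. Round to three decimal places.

$437.979

Market equilibrium (private): 15.934 + 2.537x = 228.271 - 4.080x → x_m = 32.0896.
Total external benefit = ∫₀^{x_m} (2.321 + 0.706x) dx = 2.321×32.0896 + ½×0.706×32.0896² = 437.9790.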